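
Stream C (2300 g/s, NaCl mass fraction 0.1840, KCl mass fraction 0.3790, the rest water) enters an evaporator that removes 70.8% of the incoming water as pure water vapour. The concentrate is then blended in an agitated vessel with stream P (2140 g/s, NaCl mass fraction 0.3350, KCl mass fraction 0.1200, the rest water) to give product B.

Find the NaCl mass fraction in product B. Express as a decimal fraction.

0.3058

Vapour removed = 0.708×0.437×2300 = 711.61 g/s; concentrate = 1588.4 g/s.
NaCl reaching the mixer = 423.2 (from concentrate) + 2140×0.335 = 1140.1 g/s.
Product flow = 1588.4 + 2140 = 3728.4 g/s; NaCl fraction = 0.3058.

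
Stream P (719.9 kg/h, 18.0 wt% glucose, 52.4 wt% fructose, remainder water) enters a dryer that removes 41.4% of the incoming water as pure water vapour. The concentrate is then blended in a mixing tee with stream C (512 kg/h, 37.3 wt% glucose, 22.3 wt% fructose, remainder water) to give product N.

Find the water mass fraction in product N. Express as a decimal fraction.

0.290

Vapour removed = 0.414×0.296×719.9 = 88.219 kg/h; concentrate = 631.68 kg/h.
water reaching the mixer = 124.87 (from concentrate) + 512×0.404 = 331.72 kg/h.
Product flow = 631.68 + 512 = 1143.7 kg/h; water fraction = 0.290.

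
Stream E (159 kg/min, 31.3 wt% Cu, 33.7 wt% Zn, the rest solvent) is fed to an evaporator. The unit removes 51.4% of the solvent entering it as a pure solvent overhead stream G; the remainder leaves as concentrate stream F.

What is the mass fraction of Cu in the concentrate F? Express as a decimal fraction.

0.3817

Cu is not removed: 159×0.313 = 49.767 kg/min of Cu enters F.
solvent entering = 159×0.350 = 55.65 kg/min; overhead removed = 0.514×55.65 = 28.604 kg/min.
Concentrate = 159 − 28.604 = 130.4 kg/min.
Mass fraction = 49.767/130.4 = 0.3817.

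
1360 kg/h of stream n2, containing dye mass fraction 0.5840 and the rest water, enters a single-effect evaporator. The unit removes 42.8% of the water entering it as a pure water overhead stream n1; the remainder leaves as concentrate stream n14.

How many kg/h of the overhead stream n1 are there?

242.1 kg/h

water entering = 1360×0.416 = 565.76 kg/h; overhead removed = 0.428×565.76 = 242.15 kg/h.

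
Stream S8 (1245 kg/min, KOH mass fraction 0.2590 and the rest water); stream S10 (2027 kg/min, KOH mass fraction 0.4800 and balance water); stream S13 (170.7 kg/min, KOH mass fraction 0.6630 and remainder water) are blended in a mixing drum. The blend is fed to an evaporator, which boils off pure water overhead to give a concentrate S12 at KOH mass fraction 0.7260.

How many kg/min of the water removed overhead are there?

1502 kg/min

KOH entering = 1245×0.259 + 2027×0.480 + 170.7×0.663 = 1408.6 kg/min.
All KOH reports to S12, so S12 = 1408.6/0.726 = 1940.2 kg/min.
Total feed = 3442.7 kg/min; overhead = 3442.7 − 1940.2 = 1502.5 kg/min.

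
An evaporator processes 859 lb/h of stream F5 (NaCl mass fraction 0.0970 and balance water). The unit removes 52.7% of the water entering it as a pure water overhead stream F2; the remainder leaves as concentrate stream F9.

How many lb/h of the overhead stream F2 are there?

408.8 lb/h

water entering = 859×0.903 = 775.68 lb/h; overhead removed = 0.527×775.68 = 408.78 lb/h.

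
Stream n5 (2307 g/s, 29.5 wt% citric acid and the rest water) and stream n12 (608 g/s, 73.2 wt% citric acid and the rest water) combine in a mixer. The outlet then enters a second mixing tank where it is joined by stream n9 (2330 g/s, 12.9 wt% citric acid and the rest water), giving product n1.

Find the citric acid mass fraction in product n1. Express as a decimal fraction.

0.272

Overall, product flow = 5245 g/s.
citric acid in = 2307×0.295 + 608×0.732 + 2330×0.129 = 1426.2 g/s.
citric acid fraction in n1 = 0.272.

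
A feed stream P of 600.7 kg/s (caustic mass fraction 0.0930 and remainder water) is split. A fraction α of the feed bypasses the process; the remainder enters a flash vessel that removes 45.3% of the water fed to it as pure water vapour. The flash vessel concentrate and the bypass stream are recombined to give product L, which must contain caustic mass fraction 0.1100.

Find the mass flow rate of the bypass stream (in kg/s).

All 600.7×0.093 = 55.865 kg/s of caustic reaches L, so L = 55.865/0.110 = 507.86 kg/s and vapour = 92.835 kg/s.
The evaporator receives (1−α)·600.7 of feed at 0.907 water and removes 0.453 of that water:
0.453×0.907×(1−α)×600.7 = 92.835
(1−α) = 92.835/246.81 = 0.3761;  α = 0.6239.
Bypass flow = 0.6239×600.7 = 374.75 kg/s.

374.8 kg/s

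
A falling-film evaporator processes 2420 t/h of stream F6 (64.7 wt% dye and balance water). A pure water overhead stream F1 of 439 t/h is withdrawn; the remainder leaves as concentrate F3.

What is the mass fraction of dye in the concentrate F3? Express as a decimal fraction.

dye is not removed: 2420×0.647 = 1565.7 t/h of dye enters F3.
Concentrate = 2420 − 439 = 1981 t/h.
Mass fraction = 1565.7/1981 = 0.790.

0.790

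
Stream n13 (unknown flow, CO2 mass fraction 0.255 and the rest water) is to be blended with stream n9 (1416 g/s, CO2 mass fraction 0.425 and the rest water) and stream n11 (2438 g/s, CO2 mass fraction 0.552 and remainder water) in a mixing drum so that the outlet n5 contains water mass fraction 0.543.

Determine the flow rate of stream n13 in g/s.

Let n13 be the unknown flow. Total out = 3854 + n13.
water balance: 1906.4 + 0.745·n13 = 0.543·(3854 + n13)
(0.745 − 0.543)·n13 = 0.543×3854 − 1906.4 = 186.3
n13 = 186.3 / 0.202 = 922.27 g/s

922.3 g/s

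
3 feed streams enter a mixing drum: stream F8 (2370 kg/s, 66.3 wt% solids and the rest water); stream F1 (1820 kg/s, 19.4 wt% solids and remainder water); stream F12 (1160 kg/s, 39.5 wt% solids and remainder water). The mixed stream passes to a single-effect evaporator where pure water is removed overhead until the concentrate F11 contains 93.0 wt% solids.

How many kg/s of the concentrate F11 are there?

2562 kg/s

solids entering = 2370×0.663 + 1820×0.194 + 1160×0.395 = 2382.6 kg/s.
All solids reports to F11, so F11 = 2382.6/0.930 = 2561.9 kg/s.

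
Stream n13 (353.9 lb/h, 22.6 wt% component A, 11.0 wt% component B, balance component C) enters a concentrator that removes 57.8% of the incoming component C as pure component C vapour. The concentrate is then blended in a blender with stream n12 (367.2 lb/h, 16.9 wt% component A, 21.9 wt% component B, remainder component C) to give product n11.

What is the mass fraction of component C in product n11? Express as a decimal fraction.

0.553

Vapour removed = 0.578×0.664×353.9 = 135.82 lb/h; concentrate = 218.08 lb/h.
component C reaching the mixer = 99.166 (from concentrate) + 367.2×0.612 = 323.89 lb/h.
Product flow = 218.08 + 367.2 = 585.28 lb/h; component C fraction = 0.553.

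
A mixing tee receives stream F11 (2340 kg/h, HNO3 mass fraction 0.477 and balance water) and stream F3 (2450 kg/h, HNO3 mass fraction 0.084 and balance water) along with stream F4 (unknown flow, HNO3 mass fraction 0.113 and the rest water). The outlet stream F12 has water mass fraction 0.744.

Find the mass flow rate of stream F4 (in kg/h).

669.5 kg/h

Let F4 be the unknown flow. Total out = 4790 + F4.
water balance: 3468 + 0.887·F4 = 0.744·(4790 + F4)
(0.887 − 0.744)·F4 = 0.744×4790 − 3468 = 95.74
F4 = 95.74 / 0.143 = 669.51 kg/h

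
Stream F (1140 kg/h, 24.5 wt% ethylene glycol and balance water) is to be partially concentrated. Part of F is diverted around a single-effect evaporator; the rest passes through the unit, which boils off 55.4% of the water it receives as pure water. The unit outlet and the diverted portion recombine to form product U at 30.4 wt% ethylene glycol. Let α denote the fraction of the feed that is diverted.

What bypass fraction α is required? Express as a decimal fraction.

0.536

All 1140×0.245 = 279.3 kg/h of ethylene glycol reaches U, so U = 279.3/0.304 = 918.75 kg/h and vapour = 221.25 kg/h.
The evaporator receives (1−α)·1140 of feed at 0.755 water and removes 0.554 of that water:
0.554×0.755×(1−α)×1140 = 221.25
(1−α) = 221.25/476.83 = 0.4640;  α = 0.5360.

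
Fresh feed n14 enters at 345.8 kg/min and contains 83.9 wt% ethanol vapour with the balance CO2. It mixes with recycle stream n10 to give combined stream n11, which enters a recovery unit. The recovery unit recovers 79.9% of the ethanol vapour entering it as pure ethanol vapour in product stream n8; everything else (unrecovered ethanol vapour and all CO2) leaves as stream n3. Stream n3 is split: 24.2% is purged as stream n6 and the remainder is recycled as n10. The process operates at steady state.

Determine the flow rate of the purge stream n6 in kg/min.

CO2 enters only via n14 and leaves only via the purge: 345.8×0.161 = 0.242×(CO2 in n3), and the recovery unit passes all CO2, so CO2 in n11 = CO2 in n3 = 230.06 kg/min.
ethanol vapour in n11: m_A = 345.8×0.839 + (1−0.242)·(1−0.799)·m_A, so m_A = 290.13/0.8476 = 342.27 kg/min.
n3 = (1−0.799)×342.27 + 230.06 = 298.85 kg/min.
Purge n6 = 0.242×298.85 = 72.323 kg/min.

72.32 kg/min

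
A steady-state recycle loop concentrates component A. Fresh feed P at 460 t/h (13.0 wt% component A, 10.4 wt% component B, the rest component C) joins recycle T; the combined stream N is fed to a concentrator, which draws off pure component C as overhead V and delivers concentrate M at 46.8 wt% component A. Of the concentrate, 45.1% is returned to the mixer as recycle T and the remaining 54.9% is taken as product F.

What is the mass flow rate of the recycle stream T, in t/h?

105 t/h

Overall component A balance (none leaves overhead): component A in fresh feed = component A in product, i.e. 460×0.130 = (1−0.451)·M·0.468.
M = 59.8/(0.468×0.549) = 232.75 t/h.
Recycle T = 0.451×232.75 = 104.97 t/h.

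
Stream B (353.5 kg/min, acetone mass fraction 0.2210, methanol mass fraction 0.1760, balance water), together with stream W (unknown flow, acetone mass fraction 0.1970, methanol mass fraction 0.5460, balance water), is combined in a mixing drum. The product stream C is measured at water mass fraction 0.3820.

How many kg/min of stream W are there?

625 kg/min

Let W be the unknown flow. Total out = 353.5 + W.
water balance: 213.16 + 0.257·W = 0.382·(353.5 + W)
(0.257 − 0.382)·W = 0.382×353.5 − 213.16 = -78.123
W = -78.123 / -0.125 = 624.99 kg/min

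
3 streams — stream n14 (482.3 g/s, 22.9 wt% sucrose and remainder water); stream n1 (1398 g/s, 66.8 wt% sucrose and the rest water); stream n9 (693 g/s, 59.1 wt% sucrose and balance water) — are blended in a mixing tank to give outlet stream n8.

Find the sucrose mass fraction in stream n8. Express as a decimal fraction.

Total flow out = 482.3 + 1398 + 693 = 2573.3 g/s.
sucrose in = 482.3×0.229 + 1398×0.668 + 693×0.591 = 1453.9 g/s.
sucrose mass fraction in n8 = 1453.9/2573.3 = 0.5650.

0.5650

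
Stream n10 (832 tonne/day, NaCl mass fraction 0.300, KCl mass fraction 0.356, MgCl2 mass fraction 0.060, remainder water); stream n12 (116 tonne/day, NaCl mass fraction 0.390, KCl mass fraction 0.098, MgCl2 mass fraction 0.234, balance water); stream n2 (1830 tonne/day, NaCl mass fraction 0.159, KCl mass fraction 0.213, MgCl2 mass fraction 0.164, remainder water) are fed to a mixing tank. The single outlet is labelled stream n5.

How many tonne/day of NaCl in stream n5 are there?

585.8 tonne/day

NaCl out = NaCl in = 832×0.300 + 116×0.390 + 1830×0.159 = 585.81 tonne/day.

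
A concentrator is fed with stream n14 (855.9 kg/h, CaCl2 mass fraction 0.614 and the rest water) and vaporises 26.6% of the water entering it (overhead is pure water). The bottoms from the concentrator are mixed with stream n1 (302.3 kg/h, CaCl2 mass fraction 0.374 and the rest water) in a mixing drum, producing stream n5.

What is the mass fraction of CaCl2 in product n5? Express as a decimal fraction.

Vapour removed = 0.266×0.386×855.9 = 87.88 kg/h; concentrate = 768.02 kg/h.
CaCl2 reaching the mixer = 525.52 (from concentrate) + 302.3×0.374 = 638.58 kg/h.
Product flow = 768.02 + 302.3 = 1070.3 kg/h; CaCl2 fraction = 0.597.

0.597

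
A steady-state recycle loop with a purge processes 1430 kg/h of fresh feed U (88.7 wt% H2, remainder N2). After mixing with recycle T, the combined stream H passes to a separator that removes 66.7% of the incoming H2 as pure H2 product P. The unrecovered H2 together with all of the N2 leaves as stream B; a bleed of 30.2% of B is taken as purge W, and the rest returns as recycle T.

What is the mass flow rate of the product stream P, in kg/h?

1102 kg/h

H2 in H: m_A = 1430×0.887 + (1−0.302)·(1−0.667)·m_A, so m_A = 1268.4/0.7676 = 1652.5 kg/h.
Product P = 0.667×1652.5 = 1102.2 kg/h.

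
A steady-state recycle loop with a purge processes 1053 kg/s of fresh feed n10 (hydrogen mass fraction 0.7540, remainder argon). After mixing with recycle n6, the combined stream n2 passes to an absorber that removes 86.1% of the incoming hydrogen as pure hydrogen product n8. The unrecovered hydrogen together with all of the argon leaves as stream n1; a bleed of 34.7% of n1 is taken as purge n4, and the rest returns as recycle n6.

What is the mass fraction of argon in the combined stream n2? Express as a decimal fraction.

0.4609

argon enters only via n10 and leaves only via the purge: 1053×0.246 = 0.347×(argon in n1), and the absorber passes all argon, so argon in n2 = argon in n1 = 746.51 kg/s.
hydrogen in n2: m_A = 1053×0.754 + (1−0.347)·(1−0.861)·m_A, so m_A = 793.96/0.9092 = 873.22 kg/s.
n2 = 873.22 + 746.51 = 1619.7 kg/s.
argon fraction in n2 = 746.51/1619.7 = 0.4609.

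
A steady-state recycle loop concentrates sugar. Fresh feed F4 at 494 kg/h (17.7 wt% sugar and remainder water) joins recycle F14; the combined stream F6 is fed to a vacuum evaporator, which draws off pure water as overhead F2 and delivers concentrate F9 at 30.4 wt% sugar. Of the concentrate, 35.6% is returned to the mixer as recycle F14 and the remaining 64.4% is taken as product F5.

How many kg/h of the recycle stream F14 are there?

Overall sugar balance (none leaves overhead): sugar in fresh feed = sugar in product, i.e. 494×0.177 = (1−0.356)·F9·0.304.
F9 = 87.438/(0.304×0.644) = 446.62 kg/h.
Recycle F14 = 0.356×446.62 = 159 kg/h.

159 kg/h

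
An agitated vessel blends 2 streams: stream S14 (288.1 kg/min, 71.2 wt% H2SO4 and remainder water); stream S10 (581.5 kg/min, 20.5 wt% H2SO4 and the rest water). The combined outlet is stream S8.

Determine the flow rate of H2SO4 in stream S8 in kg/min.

H2SO4 out = H2SO4 in = 288.1×0.712 + 581.5×0.205 = 324.33 kg/min.

324.3 kg/min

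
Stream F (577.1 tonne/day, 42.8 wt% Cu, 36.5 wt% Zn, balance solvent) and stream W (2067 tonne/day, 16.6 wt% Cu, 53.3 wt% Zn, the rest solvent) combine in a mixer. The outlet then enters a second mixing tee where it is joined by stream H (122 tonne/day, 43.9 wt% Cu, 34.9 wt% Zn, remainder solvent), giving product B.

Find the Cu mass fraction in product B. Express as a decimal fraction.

0.2327

Overall, product flow = 2766.1 tonne/day.
Cu in = 577.1×0.428 + 2067×0.166 + 122×0.439 = 643.68 tonne/day.
Cu fraction in B = 0.2327.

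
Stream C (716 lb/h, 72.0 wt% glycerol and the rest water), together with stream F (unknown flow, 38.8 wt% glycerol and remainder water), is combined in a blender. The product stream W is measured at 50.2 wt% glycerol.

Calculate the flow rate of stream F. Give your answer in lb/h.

Let F be the unknown flow. Total out = 716 + F.
glycerol balance: 515.52 + 0.388·F = 0.502·(716 + F)
(0.388 − 0.502)·F = 0.502×716 − 515.52 = -156.09
F = -156.09 / -0.114 = 1369.2 lb/h

1369 lb/h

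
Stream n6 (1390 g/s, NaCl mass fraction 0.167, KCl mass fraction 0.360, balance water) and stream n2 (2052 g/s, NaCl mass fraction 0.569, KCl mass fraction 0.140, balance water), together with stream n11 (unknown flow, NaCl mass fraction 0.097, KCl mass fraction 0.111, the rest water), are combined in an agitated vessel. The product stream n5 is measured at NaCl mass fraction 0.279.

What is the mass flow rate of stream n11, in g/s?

Let n11 be the unknown flow. Total out = 3442 + n11.
NaCl balance: 1399.7 + 0.097·n11 = 0.279·(3442 + n11)
(0.097 − 0.279)·n11 = 0.279×3442 − 1399.7 = -439.4
n11 = -439.4 / -0.182 = 2414.3 g/s

2414 g/s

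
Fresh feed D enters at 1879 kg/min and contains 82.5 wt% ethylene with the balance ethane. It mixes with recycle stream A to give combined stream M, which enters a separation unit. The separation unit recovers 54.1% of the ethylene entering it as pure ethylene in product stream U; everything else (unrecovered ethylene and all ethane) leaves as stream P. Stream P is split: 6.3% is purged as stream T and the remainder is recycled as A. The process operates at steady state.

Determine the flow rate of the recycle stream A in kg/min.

ethane enters only via D and leaves only via the purge: 1879×0.175 = 0.063×(ethane in P), and the separation unit passes all ethane, so ethane in M = ethane in P = 5219.4 kg/min.
ethylene in M: m_A = 1879×0.825 + (1−0.063)·(1−0.541)·m_A, so m_A = 1550.2/0.5699 = 2720 kg/min.
P = (1−0.541)×2720 + 5219.4 = 6467.9 kg/min.
Recycle A = (1−0.063)×6467.9 = 6060.4 kg/min.

6060 kg/min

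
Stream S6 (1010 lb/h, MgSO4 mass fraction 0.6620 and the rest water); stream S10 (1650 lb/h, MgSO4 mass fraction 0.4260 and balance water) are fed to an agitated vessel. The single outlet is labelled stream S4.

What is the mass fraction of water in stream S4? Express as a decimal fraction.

Total flow out = 1010 + 1650 = 2660 lb/h.
water in = 1010×0.338 + 1650×0.574 = 1288.5 lb/h.
water mass fraction in S4 = 1288.5/2660 = 0.4844.

0.4844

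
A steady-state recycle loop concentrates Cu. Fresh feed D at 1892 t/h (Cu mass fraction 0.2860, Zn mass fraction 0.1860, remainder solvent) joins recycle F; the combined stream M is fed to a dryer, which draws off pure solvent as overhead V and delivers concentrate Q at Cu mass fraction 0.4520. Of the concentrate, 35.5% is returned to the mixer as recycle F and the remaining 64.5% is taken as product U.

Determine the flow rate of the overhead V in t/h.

Overall Cu balance (none leaves overhead): Cu in fresh feed = Cu in product, i.e. 1892×0.286 = (1−0.355)·Q·0.452.
Q = 541.11/(0.452×0.645) = 1856 t/h.
Recycle F = 0.355×1856 = 658.9 t/h.
Combined feed M = 1892 + 658.9 = 2550.9 t/h.
Overhead V = M − Q = 2550.9 − 1856 = 694.85 t/h.

694.8 t/h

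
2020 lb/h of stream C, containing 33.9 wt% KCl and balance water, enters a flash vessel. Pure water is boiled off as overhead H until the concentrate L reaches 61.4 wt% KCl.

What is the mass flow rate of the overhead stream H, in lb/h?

KCl is conserved: 2020×0.339 = 684.78 lb/h all reports to the concentrate.
Concentrate = 684.78/(target fraction) = 1115.3 lb/h.
Overhead = 2020 − 1115.3 = 904.72 lb/h.

904.7 lb/h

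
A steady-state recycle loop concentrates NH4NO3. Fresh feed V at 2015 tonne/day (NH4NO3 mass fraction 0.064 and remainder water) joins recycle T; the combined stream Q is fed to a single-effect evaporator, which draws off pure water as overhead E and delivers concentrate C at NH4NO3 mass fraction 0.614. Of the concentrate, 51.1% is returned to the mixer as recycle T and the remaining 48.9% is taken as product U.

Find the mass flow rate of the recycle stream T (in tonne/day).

219.5 tonne/day

Overall NH4NO3 balance (none leaves overhead): NH4NO3 in fresh feed = NH4NO3 in product, i.e. 2015×0.064 = (1−0.511)·C·0.614.
C = 128.96/(0.614×0.489) = 429.51 tonne/day.
Recycle T = 0.511×429.51 = 219.48 tonne/day.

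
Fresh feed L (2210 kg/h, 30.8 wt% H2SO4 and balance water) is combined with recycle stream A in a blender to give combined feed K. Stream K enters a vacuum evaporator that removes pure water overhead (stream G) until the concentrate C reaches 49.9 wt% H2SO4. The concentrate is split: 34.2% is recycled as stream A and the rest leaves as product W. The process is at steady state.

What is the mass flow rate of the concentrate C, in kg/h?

2073 kg/h

Overall H2SO4 balance (none leaves overhead): H2SO4 in fresh feed = H2SO4 in product, i.e. 2210×0.308 = (1−0.342)·C·0.499.
C = 680.68/(0.499×0.658) = 2073.1 kg/h.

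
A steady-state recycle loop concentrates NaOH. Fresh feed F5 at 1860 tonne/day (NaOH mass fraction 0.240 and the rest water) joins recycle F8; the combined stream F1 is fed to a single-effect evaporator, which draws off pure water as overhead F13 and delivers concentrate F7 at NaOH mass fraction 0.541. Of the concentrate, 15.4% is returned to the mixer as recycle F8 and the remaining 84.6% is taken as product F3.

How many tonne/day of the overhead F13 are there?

Overall NaOH balance (none leaves overhead): NaOH in fresh feed = NaOH in product, i.e. 1860×0.240 = (1−0.154)·F7·0.541.
F7 = 446.4/(0.541×0.846) = 975.34 tonne/day.
Recycle F8 = 0.154×975.34 = 150.2 tonne/day.
Combined feed F1 = 1860 + 150.2 = 2010.2 tonne/day.
Overhead F13 = F1 − F7 = 2010.2 − 975.34 = 1034.9 tonne/day.

1035 tonne/day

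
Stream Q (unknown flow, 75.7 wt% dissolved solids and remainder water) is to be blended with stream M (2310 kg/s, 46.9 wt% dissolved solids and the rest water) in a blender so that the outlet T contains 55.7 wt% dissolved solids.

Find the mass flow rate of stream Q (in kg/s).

1016 kg/s

Let Q be the unknown flow. Total out = 2310 + Q.
dissolved solids balance: 1083.4 + 0.757·Q = 0.557·(2310 + Q)
(0.757 − 0.557)·Q = 0.557×2310 − 1083.4 = 203.28
Q = 203.28 / 0.200 = 1016.4 kg/s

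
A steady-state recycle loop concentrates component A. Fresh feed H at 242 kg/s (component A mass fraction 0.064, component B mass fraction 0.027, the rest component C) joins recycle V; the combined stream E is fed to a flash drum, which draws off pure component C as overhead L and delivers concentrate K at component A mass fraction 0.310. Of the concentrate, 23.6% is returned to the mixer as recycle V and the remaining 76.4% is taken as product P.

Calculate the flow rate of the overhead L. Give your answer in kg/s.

192 kg/s

Overall component A balance (none leaves overhead): component A in fresh feed = component A in product, i.e. 242×0.064 = (1−0.236)·K·0.310.
K = 15.488/(0.310×0.764) = 65.394 kg/s.
Recycle V = 0.236×65.394 = 15.433 kg/s.
Combined feed E = 242 + 15.433 = 257.43 kg/s.
Overhead L = E − K = 257.43 − 65.394 = 192.04 kg/s.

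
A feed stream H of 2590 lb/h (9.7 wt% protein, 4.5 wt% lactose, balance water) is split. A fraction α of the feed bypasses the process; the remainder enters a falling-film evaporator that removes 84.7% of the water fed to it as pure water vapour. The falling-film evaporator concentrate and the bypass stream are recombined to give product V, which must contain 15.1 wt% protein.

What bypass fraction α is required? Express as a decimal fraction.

0.508

All 2590×0.097 = 251.23 lb/h of protein reaches V, so V = 251.23/0.151 = 1663.8 lb/h and vapour = 926.23 lb/h.
The evaporator receives (1−α)·2590 of feed at 0.858 water and removes 0.847 of that water:
0.847×0.858×(1−α)×2590 = 926.23
(1−α) = 926.23/1882.2 = 0.4921;  α = 0.5079.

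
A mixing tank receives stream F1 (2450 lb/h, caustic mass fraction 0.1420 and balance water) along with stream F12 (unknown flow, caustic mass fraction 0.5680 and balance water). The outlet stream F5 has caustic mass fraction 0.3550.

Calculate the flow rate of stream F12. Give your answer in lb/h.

2450 lb/h

Let F12 be the unknown flow. Total out = 2450 + F12.
caustic balance: 347.9 + 0.568·F12 = 0.355·(2450 + F12)
(0.568 − 0.355)·F12 = 0.355×2450 − 347.9 = 521.85
F12 = 521.85 / 0.213 = 2450 lb/h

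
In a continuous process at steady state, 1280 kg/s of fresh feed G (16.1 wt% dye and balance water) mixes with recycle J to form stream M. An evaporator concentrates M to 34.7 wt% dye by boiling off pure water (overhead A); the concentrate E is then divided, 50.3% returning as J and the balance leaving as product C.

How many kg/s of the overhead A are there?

Overall dye balance (none leaves overhead): dye in fresh feed = dye in product, i.e. 1280×0.161 = (1−0.503)·E·0.347.
E = 206.08/(0.347×0.497) = 1195 kg/s.
Recycle J = 0.503×1195 = 601.06 kg/s.
Combined feed M = 1280 + 601.06 = 1881.1 kg/s.
Overhead A = M − E = 1881.1 − 1195 = 686.11 kg/s.

686.1 kg/s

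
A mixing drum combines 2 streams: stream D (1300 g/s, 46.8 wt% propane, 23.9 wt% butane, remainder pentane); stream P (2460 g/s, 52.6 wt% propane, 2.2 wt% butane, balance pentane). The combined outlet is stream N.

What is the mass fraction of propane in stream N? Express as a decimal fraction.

0.506

Total flow out = 1300 + 2460 = 3760 g/s.
propane in = 1300×0.468 + 2460×0.526 = 1902.4 g/s.
propane mass fraction in N = 1902.4/3760 = 0.506.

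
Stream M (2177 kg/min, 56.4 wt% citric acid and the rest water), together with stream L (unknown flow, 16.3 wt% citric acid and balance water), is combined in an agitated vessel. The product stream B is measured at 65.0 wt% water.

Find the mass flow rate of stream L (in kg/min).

2491 kg/min

Let L be the unknown flow. Total out = 2177 + L.
water balance: 949.17 + 0.837·L = 0.650·(2177 + L)
(0.837 − 0.650)·L = 0.650×2177 − 949.17 = 465.88
L = 465.88 / 0.187 = 2491.3 kg/min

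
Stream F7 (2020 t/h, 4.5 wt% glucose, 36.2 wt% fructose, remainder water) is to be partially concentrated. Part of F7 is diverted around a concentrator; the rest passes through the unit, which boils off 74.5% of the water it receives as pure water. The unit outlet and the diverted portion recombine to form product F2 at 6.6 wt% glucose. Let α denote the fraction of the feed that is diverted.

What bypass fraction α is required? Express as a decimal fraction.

0.280

All 2020×0.045 = 90.9 t/h of glucose reaches F2, so F2 = 90.9/0.066 = 1377.3 t/h and vapour = 642.73 t/h.
The evaporator receives (1−α)·2020 of feed at 0.593 water and removes 0.745 of that water:
0.745×0.593×(1−α)×2020 = 642.73
(1−α) = 642.73/892.41 = 0.7202;  α = 0.2798.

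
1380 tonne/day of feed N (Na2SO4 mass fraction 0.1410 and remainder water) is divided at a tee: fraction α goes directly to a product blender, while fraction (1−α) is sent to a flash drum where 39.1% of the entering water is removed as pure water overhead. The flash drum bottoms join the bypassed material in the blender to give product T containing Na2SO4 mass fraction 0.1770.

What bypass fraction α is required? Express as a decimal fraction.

0.394

All 1380×0.141 = 194.58 tonne/day of Na2SO4 reaches T, so T = 194.58/0.177 = 1099.3 tonne/day and vapour = 280.68 tonne/day.
The evaporator receives (1−α)·1380 of feed at 0.859 water and removes 0.391 of that water:
0.391×0.859×(1−α)×1380 = 280.68
(1−α) = 280.68/463.5 = 0.6056;  α = 0.3944.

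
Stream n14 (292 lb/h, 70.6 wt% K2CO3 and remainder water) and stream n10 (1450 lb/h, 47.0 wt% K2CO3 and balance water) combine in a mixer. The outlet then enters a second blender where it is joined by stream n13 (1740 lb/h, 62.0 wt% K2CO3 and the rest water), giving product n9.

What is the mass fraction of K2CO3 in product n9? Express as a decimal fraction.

Overall, product flow = 3482 lb/h.
K2CO3 in = 292×0.706 + 1450×0.470 + 1740×0.620 = 1966.5 lb/h.
K2CO3 fraction in n9 = 0.5647.

0.5647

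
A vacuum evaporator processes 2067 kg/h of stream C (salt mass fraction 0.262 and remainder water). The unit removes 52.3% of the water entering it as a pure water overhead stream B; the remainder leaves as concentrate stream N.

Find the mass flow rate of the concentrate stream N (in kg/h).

1269 kg/h

water entering = 2067×0.738 = 1525.4 kg/h; overhead removed = 0.523×1525.4 = 797.81 kg/h.
Concentrate = 2067 − 797.81 = 1269.2 kg/h.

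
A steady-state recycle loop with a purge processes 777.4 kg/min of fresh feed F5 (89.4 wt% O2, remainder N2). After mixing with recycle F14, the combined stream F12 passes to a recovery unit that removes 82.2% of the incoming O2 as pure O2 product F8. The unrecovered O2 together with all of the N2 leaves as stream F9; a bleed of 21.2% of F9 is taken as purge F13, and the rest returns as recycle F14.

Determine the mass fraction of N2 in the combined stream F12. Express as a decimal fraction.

N2 enters only via F5 and leaves only via the purge: 777.4×0.106 = 0.212×(N2 in F9), and the recovery unit passes all N2, so N2 in F12 = N2 in F9 = 388.7 kg/min.
O2 in F12: m_A = 777.4×0.894 + (1−0.212)·(1−0.822)·m_A, so m_A = 695/0.8597 = 808.38 kg/min.
F12 = 808.38 + 388.7 = 1197.1 kg/min.
N2 fraction in F12 = 388.7/1197.1 = 0.325.

0.325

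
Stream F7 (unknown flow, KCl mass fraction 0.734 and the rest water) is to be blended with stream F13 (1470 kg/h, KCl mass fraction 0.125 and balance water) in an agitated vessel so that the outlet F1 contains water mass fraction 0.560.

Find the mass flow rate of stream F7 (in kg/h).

Let F7 be the unknown flow. Total out = 1470 + F7.
water balance: 1286.2 + 0.266·F7 = 0.560·(1470 + F7)
(0.266 − 0.560)·F7 = 0.560×1470 − 1286.2 = -463.05
F7 = -463.05 / -0.294 = 1575 kg/h

1575 kg/h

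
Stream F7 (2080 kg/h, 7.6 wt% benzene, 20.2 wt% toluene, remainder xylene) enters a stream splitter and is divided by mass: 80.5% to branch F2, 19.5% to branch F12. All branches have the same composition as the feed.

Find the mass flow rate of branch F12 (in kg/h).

405.6 kg/h

Branch F12 flow = 0.195×2080 = 405.6 kg/h.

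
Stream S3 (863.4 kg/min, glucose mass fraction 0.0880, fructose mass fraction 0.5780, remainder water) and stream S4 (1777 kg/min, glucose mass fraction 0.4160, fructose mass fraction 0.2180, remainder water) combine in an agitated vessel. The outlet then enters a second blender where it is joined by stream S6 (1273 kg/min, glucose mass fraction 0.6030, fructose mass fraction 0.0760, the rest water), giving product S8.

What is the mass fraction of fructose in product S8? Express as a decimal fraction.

Overall, product flow = 3913.4 kg/min.
fructose in = 863.4×0.578 + 1777×0.218 + 1273×0.076 = 983.18 kg/min.
fructose fraction in S8 = 0.2512.

0.2512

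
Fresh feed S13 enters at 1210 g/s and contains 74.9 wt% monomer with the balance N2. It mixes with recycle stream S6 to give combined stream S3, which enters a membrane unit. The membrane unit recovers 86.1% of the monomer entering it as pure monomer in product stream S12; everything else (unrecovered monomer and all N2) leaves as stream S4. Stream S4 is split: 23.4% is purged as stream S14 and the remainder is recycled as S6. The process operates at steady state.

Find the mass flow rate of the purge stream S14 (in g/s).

336.7 g/s

N2 enters only via S13 and leaves only via the purge: 1210×0.251 = 0.234×(N2 in S4), and the membrane unit passes all N2, so N2 in S3 = N2 in S4 = 1297.9 g/s.
monomer in S3: m_A = 1210×0.749 + (1−0.234)·(1−0.861)·m_A, so m_A = 906.29/0.8935 = 1014.3 g/s.
S4 = (1−0.861)×1014.3 + 1297.9 = 1438.9 g/s.
Purge S14 = 0.234×1438.9 = 336.7 g/s.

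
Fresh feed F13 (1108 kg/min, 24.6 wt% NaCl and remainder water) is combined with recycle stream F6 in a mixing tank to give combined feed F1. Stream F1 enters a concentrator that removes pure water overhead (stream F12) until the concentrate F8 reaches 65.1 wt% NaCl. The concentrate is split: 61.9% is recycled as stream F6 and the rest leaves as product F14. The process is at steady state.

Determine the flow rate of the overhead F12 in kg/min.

689.3 kg/min

Overall NaCl balance (none leaves overhead): NaCl in fresh feed = NaCl in product, i.e. 1108×0.246 = (1−0.619)·F8·0.651.
F8 = 272.57/(0.651×0.381) = 1098.9 kg/min.
Recycle F6 = 0.619×1098.9 = 680.24 kg/min.
Combined feed F1 = 1108 + 680.24 = 1788.2 kg/min.
Overhead F12 = F1 − F8 = 1788.2 − 1098.9 = 689.31 kg/min.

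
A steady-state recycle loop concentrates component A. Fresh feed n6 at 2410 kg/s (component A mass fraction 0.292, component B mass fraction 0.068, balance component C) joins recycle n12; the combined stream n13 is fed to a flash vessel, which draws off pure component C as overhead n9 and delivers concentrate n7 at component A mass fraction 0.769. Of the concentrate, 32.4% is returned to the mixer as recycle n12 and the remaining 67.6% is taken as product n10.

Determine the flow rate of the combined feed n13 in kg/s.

2849 kg/s

Overall component A balance (none leaves overhead): component A in fresh feed = component A in product, i.e. 2410×0.292 = (1−0.324)·n7·0.769.
n7 = 703.72/(0.769×0.676) = 1353.7 kg/s.
Recycle n12 = 0.324×1353.7 = 438.6 kg/s.
Combined feed n13 = 2410 + 438.6 = 2848.6 kg/s.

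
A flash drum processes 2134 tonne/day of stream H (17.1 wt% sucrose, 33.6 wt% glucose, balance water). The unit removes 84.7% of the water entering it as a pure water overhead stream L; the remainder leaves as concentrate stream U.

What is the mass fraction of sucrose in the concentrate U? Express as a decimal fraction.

sucrose is not removed: 2134×0.171 = 364.91 tonne/day of sucrose enters U.
water entering = 2134×0.493 = 1052.1 tonne/day; overhead removed = 0.847×1052.1 = 891.1 tonne/day.
Concentrate = 2134 − 891.1 = 1242.9 tonne/day.
Mass fraction = 364.91/1242.9 = 0.2936.

0.2936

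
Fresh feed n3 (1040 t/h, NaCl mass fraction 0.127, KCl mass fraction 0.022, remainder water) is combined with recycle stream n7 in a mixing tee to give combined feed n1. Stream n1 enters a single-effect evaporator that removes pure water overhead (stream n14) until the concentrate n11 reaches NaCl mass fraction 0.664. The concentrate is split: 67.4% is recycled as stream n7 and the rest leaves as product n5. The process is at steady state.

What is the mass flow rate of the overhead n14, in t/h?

841.1 t/h

Overall NaCl balance (none leaves overhead): NaCl in fresh feed = NaCl in product, i.e. 1040×0.127 = (1−0.674)·n11·0.664.
n11 = 132.08/(0.664×0.326) = 610.17 t/h.
Recycle n7 = 0.674×610.17 = 411.26 t/h.
Combined feed n1 = 1040 + 411.26 = 1451.3 t/h.
Overhead n14 = n1 − n11 = 1451.3 − 610.17 = 841.08 t/h.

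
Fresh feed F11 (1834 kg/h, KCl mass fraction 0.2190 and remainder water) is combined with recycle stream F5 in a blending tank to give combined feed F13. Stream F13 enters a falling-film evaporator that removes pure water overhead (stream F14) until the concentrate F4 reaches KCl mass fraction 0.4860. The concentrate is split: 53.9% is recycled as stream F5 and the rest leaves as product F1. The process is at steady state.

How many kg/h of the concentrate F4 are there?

Overall KCl balance (none leaves overhead): KCl in fresh feed = KCl in product, i.e. 1834×0.219 = (1−0.539)·F4·0.486.
F4 = 401.65/(0.486×0.461) = 1792.7 kg/h.

1793 kg/h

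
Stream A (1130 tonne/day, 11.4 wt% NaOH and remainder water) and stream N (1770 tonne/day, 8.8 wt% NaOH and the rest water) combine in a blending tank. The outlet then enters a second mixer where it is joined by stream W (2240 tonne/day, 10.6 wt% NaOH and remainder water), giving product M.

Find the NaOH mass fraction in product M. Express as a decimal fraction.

Overall, product flow = 5140 tonne/day.
NaOH in = 1130×0.114 + 1770×0.088 + 2240×0.106 = 522.02 tonne/day.
NaOH fraction in M = 0.102.

0.102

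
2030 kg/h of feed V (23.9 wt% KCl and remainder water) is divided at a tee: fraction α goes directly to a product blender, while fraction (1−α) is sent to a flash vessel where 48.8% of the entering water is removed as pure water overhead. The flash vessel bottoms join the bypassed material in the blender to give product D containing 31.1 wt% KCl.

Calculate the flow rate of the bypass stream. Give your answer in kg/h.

764.5 kg/h

All 2030×0.239 = 485.17 kg/h of KCl reaches D, so D = 485.17/0.311 = 1560 kg/h and vapour = 469.97 kg/h.
The evaporator receives (1−α)·2030 of feed at 0.761 water and removes 0.488 of that water:
0.488×0.761×(1−α)×2030 = 469.97
(1−α) = 469.97/753.88 = 0.6234;  α = 0.3766.
Bypass flow = 0.3766×2030 = 764.5 kg/h.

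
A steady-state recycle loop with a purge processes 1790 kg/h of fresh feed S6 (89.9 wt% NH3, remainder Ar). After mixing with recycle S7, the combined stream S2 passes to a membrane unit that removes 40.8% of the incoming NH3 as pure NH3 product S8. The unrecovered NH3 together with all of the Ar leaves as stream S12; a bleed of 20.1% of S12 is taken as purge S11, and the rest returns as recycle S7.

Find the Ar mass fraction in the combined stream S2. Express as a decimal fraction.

0.2275

Ar enters only via S6 and leaves only via the purge: 1790×0.101 = 0.201×(Ar in S12), and the membrane unit passes all Ar, so Ar in S2 = Ar in S12 = 899.45 kg/h.
NH3 in S2: m_A = 1790×0.899 + (1−0.201)·(1−0.408)·m_A, so m_A = 1609.2/0.5270 = 3053.6 kg/h.
S2 = 3053.6 + 899.45 = 3953 kg/h.
Ar fraction in S2 = 899.45/3953 = 0.2275.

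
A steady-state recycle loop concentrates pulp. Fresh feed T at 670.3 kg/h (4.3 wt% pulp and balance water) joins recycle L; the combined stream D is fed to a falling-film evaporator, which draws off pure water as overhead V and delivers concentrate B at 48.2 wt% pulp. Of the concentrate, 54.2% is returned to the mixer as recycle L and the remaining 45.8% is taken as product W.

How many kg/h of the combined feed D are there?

741.1 kg/h

Overall pulp balance (none leaves overhead): pulp in fresh feed = pulp in product, i.e. 670.3×0.043 = (1−0.542)·B·0.482.
B = 28.823/(0.482×0.458) = 130.56 kg/h.
Recycle L = 0.542×130.56 = 70.766 kg/h.
Combined feed D = 670.3 + 70.766 = 741.07 kg/h.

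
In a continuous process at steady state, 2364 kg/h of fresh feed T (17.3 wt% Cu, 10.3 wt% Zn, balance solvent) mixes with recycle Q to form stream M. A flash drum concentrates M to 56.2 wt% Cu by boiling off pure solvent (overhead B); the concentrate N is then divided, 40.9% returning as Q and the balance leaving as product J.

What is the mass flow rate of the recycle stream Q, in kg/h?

503.6 kg/h

Overall Cu balance (none leaves overhead): Cu in fresh feed = Cu in product, i.e. 2364×0.173 = (1−0.409)·N·0.562.
N = 408.97/(0.562×0.591) = 1231.3 kg/h.
Recycle Q = 0.409×1231.3 = 503.61 kg/h.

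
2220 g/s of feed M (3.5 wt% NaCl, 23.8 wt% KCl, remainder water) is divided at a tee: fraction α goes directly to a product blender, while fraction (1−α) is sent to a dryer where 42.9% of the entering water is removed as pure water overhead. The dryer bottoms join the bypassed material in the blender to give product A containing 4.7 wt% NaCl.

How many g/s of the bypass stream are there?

All 2220×0.035 = 77.7 g/s of NaCl reaches A, so A = 77.7/0.047 = 1653.2 g/s and vapour = 566.81 g/s.
The evaporator receives (1−α)·2220 of feed at 0.727 water and removes 0.429 of that water:
0.429×0.727×(1−α)×2220 = 566.81
(1−α) = 566.81/692.38 = 0.8186;  α = 0.1814.
Bypass flow = 0.1814×2220 = 402.62 g/s.

402.6 g/s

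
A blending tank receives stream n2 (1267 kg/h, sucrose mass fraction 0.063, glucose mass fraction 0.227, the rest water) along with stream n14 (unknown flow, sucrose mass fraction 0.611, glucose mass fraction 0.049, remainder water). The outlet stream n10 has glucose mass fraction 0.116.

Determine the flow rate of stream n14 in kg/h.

Let n14 be the unknown flow. Total out = 1267 + n14.
glucose balance: 287.61 + 0.049·n14 = 0.116·(1267 + n14)
(0.049 − 0.116)·n14 = 0.116×1267 − 287.61 = -140.64
n14 = -140.64 / -0.067 = 2099.1 kg/h

2099 kg/h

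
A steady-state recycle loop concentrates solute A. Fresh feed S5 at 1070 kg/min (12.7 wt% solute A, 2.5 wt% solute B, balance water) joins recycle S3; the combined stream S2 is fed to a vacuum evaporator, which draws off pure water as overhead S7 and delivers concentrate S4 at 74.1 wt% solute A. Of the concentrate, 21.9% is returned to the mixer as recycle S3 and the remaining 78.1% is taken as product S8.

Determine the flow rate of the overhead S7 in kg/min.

Overall solute A balance (none leaves overhead): solute A in fresh feed = solute A in product, i.e. 1070×0.127 = (1−0.219)·S4·0.741.
S4 = 135.89/(0.741×0.781) = 234.81 kg/min.
Recycle S3 = 0.219×234.81 = 51.424 kg/min.
Combined feed S2 = 1070 + 51.424 = 1121.4 kg/min.
Overhead S7 = S2 − S4 = 1121.4 − 234.81 = 886.61 kg/min.

886.6 kg/min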